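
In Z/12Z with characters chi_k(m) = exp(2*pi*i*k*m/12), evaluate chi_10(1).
chi_10(1) = zeta_12^10 = exp(-I*pi/3)

Argument: chi_10(1) = zeta_12^(10*1) = zeta_12^10. Since zeta_12^12 = 1, this equals zeta_12^10 = exp(2*pi*i*10/12) = exp(-I*pi/3).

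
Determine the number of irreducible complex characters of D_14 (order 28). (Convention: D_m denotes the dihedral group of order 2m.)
10

Reasoning: The number of irreducible complex representations of a finite group equals its number of conjugacy classes. D_14 has 10 conjugacy classes (n/2 + 3 for n even), so D_14 (order 28) has exactly 10 irreducible complex representations.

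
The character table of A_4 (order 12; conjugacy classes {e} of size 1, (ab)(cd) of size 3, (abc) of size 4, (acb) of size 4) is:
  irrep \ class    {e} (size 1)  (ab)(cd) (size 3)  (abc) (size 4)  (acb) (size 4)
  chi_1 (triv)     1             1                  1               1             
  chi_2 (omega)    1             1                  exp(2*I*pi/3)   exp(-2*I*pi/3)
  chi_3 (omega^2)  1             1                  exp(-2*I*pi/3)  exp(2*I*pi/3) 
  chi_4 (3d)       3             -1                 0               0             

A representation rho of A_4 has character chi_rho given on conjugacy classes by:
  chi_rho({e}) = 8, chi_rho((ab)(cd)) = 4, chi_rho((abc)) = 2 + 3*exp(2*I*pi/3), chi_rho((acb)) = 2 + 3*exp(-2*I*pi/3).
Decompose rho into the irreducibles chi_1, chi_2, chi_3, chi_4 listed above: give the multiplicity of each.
Multiplicities: chi_1: 2, chi_2: 3, chi_3: 0, chi_4: 1.

Why: Use <chi_rho, chi> = (1/|G|) sum_C |C| * chi_rho(C) * conj(chi(C)) with |G| = 12 for each irreducible chi in the table:
  <chi_rho, chi_1> = (1/12)[1*(8)*conj(1) + 3*(4)*conj(1) + 4*(2 + 3*exp(2*I*pi/3))*conj(1) + 4*(2 + 3*exp(-2*I*pi/3))*conj(1)]
      = (1/12)[(8) + (12) + (8 + 12*exp(2*I*pi/3)) + (8 + 12*exp(-2*I*pi/3))] = 24/12 = 2
  <chi_rho, chi_2> = (1/12)[1*(8)*conj(1) + 3*(4)*conj(1) + 4*(2 + 3*exp(2*I*pi/3))*conj(exp(2*I*pi/3)) + 4*(2 + 3*exp(-2*I*pi/3))*conj(exp(-2*I*pi/3))]
      = (1/12)[(8) + (12) + (12 + 8*exp(-2*I*pi/3)) + (12 + 8*exp(2*I*pi/3))] = 36/12 = 3
  <chi_rho, chi_3> = (1/12)[1*(8)*conj(1) + 3*(4)*conj(1) + 4*(2 + 3*exp(2*I*pi/3))*conj(exp(-2*I*pi/3)) + 4*(2 + 3*exp(-2*I*pi/3))*conj(exp(2*I*pi/3))]
      = (1/12)[(8) + (12) + (12*exp(-2*I*pi/3) + 8*exp(2*I*pi/3)) + (8*exp(-2*I*pi/3) + 12*exp(2*I*pi/3))] = 0/12 = 0
  <chi_rho, chi_4> = (1/12)[1*(8)*conj(3) + 3*(4)*conj(-1) + 4*(2 + 3*exp(2*I*pi/3))*conj(0) + 4*(2 + 3*exp(-2*I*pi/3))*conj(0)]
      = (1/12)[(24) + (-12) + (0) + (0)] = 12/12 = 1
(Exp terms are combined using exp(i*s)*conj(exp(i*t)) = exp(i*(s-t)), and sums of them are collapsed using the identity that for every m > 1 the m distinct m-th roots of unity sum to 0, e.g. 1 + exp(2*I*pi/3) + exp(-2*I*pi/3) = 0.)
Dimension check: dim(rho) = sum (mult * dim) = 2*1 + 3*1 + 0*1 + 1*3 = 8 = chi_rho(e) = 8.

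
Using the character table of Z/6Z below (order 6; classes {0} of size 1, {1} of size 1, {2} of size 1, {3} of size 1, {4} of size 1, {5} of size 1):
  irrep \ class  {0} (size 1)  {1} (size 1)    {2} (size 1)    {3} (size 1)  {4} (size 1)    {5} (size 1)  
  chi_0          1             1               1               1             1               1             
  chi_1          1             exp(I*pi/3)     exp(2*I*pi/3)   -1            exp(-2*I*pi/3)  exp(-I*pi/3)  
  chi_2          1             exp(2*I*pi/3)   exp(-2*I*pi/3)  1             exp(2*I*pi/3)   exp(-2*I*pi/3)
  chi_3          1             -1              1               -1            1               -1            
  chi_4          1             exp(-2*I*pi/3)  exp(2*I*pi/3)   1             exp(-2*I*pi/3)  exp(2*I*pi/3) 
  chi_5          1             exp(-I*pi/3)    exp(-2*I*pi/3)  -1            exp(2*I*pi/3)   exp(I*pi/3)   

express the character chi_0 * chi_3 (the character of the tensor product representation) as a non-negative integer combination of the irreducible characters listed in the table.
chi_0 tensor chi_3 = chi_3 (all other irreducibles have multiplicity 0).

Working: The character of a tensor product is the pointwise product (chi_0 * chi_3)(C) = chi_0(C) * chi_3(C):
  {0}: (1)*(1), {1}: (1)*(-1), {2}: (1)*(1), {3}: (1)*(-1), {4}: (1)*(1), {5}: (1)*(-1)
so (chi_0 * chi_3) takes values
  {0} -> 1, {1} -> -1, {2} -> 1, {3} -> -1, {4} -> 1, {5} -> -1.
Now take the inner product of this character with each irreducible chi from the table, <chi_0*chi_3, chi> = (1/6) sum_C |C| (chi_0*chi_3)(C) conj(chi(C)):
  <chi_0*chi_3, chi_0> = (1/6)[1*(1)*conj(1) + 1*(-1)*conj(1) + 1*(1)*conj(1) + 1*(-1)*conj(1) + 1*(1)*conj(1) + 1*(-1)*conj(1)]
      = (1/6)[(1) + (-1) + (1) + (-1) + (1) + (-1)] = 0/6 = 0
  <chi_0*chi_3, chi_1> = (1/6)[1*(1)*conj(1) + 1*(-1)*conj(exp(I*pi/3)) + 1*(1)*conj(exp(2*I*pi/3)) + 1*(-1)*conj(-1) + 1*(1)*conj(exp(-2*I*pi/3)) + 1*(-1)*conj(exp(-I*pi/3))]
      = (1/6)[(1) + (-exp(-I*pi/3)) + (exp(-2*I*pi/3)) + (1) + (exp(2*I*pi/3)) + (-exp(I*pi/3))] = 0/6 = 0
  <chi_0*chi_3, chi_2> = (1/6)[1*(1)*conj(1) + 1*(-1)*conj(exp(2*I*pi/3)) + 1*(1)*conj(exp(-2*I*pi/3)) + 1*(-1)*conj(1) + 1*(1)*conj(exp(2*I*pi/3)) + 1*(-1)*conj(exp(-2*I*pi/3))]
      = (1/6)[(1) + (-exp(-2*I*pi/3)) + (exp(2*I*pi/3)) + (-1) + (exp(-2*I*pi/3)) + (-exp(2*I*pi/3))] = 0/6 = 0
  <chi_0*chi_3, chi_3> = (1/6)[1*(1)*conj(1) + 1*(-1)*conj(-1) + 1*(1)*conj(1) + 1*(-1)*conj(-1) + 1*(1)*conj(1) + 1*(-1)*conj(-1)]
      = (1/6)[(1) + (1) + (1) + (1) + (1) + (1)] = 6/6 = 1
  <chi_0*chi_3, chi_4> = (1/6)[1*(1)*conj(1) + 1*(-1)*conj(exp(-2*I*pi/3)) + 1*(1)*conj(exp(2*I*pi/3)) + 1*(-1)*conj(1) + 1*(1)*conj(exp(-2*I*pi/3)) + 1*(-1)*conj(exp(2*I*pi/3))]
      = (1/6)[(1) + (-exp(2*I*pi/3)) + (exp(-2*I*pi/3)) + (-1) + (exp(2*I*pi/3)) + (-exp(-2*I*pi/3))] = 0/6 = 0
  <chi_0*chi_3, chi_5> = (1/6)[1*(1)*conj(1) + 1*(-1)*conj(exp(-I*pi/3)) + 1*(1)*conj(exp(-2*I*pi/3)) + 1*(-1)*conj(-1) + 1*(1)*conj(exp(2*I*pi/3)) + 1*(-1)*conj(exp(I*pi/3))]
      = (1/6)[(1) + (-exp(I*pi/3)) + (exp(2*I*pi/3)) + (1) + (exp(-2*I*pi/3)) + (-exp(-I*pi/3))] = 0/6 = 0
(Exp terms are combined using exp(i*s)*conj(exp(i*t)) = exp(i*(s-t)), and sums of them are collapsed using the identity that for every m > 1 the m distinct m-th roots of unity sum to 0, e.g. 1 + exp(2*I*pi/3) + exp(-2*I*pi/3) = 0.)
Hence the multiplicities are chi_3: 1. Dimension check: dim(chi_0)*dim(chi_3) = 1*1 = 1 and sum (mult * dim) = 1*1 = 1.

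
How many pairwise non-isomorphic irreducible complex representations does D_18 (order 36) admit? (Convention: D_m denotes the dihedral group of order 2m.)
12

Reasoning: The number of irreducible complex representations of a finite group equals its number of conjugacy classes. D_18 has 12 conjugacy classes (n/2 + 3 for n even), so D_18 (order 36) has exactly 12 irreducible complex representations.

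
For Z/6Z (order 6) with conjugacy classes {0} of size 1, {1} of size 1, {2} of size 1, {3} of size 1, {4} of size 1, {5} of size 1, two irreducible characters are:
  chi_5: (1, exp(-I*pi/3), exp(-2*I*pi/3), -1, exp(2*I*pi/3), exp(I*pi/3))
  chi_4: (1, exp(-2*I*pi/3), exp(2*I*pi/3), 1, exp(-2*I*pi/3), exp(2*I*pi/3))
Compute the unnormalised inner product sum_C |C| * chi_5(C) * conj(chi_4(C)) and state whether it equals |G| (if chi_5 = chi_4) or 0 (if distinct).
Sum = 0; so <chi_5, chi_4> = 0 (distinct irreducibles are orthogonal).

Derivation: Compute term by term over conjugacy classes (|C| * chi_5(C) * conj(chi_4(C))):
  1*(1)*conj(1) + 1*(exp(-I*pi/3))*conj(exp(-2*I*pi/3)) + 1*(exp(-2*I*pi/3))*conj(exp(2*I*pi/3)) + 1*(-1)*conj(1) + 1*(exp(2*I*pi/3))*conj(exp(-2*I*pi/3)) + 1*(exp(I*pi/3))*conj(exp(2*I*pi/3))
  = (1) + (exp(I*pi/3)) + (exp(2*I*pi/3)) + (-1) + (exp(-2*I*pi/3)) + (exp(-I*pi/3))
  = 0.
(Exp terms are combined using exp(i*s)*conj(exp(i*t)) = exp(i*(s-t)), and sums of them are collapsed using the identity that for every m > 1 the m distinct m-th roots of unity sum to 0, e.g. 1 + exp(2*I*pi/3) + exp(-2*I*pi/3) = 0.)
Dividing by |G| = 6 gives 0/6 = 0, matching the row-orthogonality relation <chi_5, chi_4> = [chi_5 = chi_4].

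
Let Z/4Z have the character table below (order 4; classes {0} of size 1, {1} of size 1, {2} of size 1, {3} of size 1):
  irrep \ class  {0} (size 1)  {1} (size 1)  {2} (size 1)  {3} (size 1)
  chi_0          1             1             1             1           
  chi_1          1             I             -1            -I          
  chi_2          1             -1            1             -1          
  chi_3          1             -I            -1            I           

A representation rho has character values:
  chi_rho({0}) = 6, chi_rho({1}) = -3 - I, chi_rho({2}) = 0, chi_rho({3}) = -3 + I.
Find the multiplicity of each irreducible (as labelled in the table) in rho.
Multiplicities: chi_0: 0, chi_1: 1, chi_2: 3, chi_3: 2.

Reasoning: Use <chi_rho, chi> = (1/|G|) sum_C |C| * chi_rho(C) * conj(chi(C)) with |G| = 4 for each irreducible chi in the table:
  <chi_rho, chi_0> = (1/4)[1*(6)*conj(1) + 1*(-3 - I)*conj(1) + 1*(0)*conj(1) + 1*(-3 + I)*conj(1)]
      = (1/4)[(6) + (-3 - I) + (0) + (-3 + I)] = 0/4 = 0
  <chi_rho, chi_1> = (1/4)[1*(6)*conj(1) + 1*(-3 - I)*conj(I) + 1*(0)*conj(-1) + 1*(-3 + I)*conj(-I)]
      = (1/4)[(6) + (-1 + 3*I) + (0) + (-1 - 3*I)] = 4/4 = 1
  <chi_rho, chi_2> = (1/4)[1*(6)*conj(1) + 1*(-3 - I)*conj(-1) + 1*(0)*conj(1) + 1*(-3 + I)*conj(-1)]
      = (1/4)[(6) + (3 + I) + (0) + (3 - I)] = 12/4 = 3
  <chi_rho, chi_3> = (1/4)[1*(6)*conj(1) + 1*(-3 - I)*conj(-I) + 1*(0)*conj(-1) + 1*(-3 + I)*conj(I)]
      = (1/4)[(6) + (1 - 3*I) + (0) + (1 + 3*I)] = 8/4 = 2
(Exp terms are combined using exp(i*s)*conj(exp(i*t)) = exp(i*(s-t)), and sums of them are collapsed using the identity that for every m > 1 the m distinct m-th roots of unity sum to 0, e.g. 1 + exp(2*I*pi/3) + exp(-2*I*pi/3) = 0.)
Dimension check: dim(rho) = sum (mult * dim) = 0*1 + 1*1 + 3*1 + 2*1 = 6 = chi_rho(e) = 6.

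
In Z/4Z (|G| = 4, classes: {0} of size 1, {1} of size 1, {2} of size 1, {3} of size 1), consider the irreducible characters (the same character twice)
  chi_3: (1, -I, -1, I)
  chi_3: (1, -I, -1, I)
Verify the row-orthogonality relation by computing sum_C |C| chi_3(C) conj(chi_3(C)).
Sum = 4 = |G| = 4; so <chi_3, chi_3> = 1 (norm-1 confirms irreducibility).

Why: Compute term by term over conjugacy classes (|C| * chi_3(C) * conj(chi_3(C))):
  1*(1)*conj(1) + 1*(-I)*conj(-I) + 1*(-1)*conj(-1) + 1*(I)*conj(I)
  = (1) + (1) + (1) + (1)
  = 4.
(Exp terms are combined using exp(i*s)*conj(exp(i*t)) = exp(i*(s-t)), and sums of them are collapsed using the identity that for every m > 1 the m distinct m-th roots of unity sum to 0, e.g. 1 + exp(2*I*pi/3) + exp(-2*I*pi/3) = 0.)
Dividing by |G| = 4 gives 4/4 = 1, matching the row-orthogonality relation <chi_3, chi_3> = [chi_3 = chi_3].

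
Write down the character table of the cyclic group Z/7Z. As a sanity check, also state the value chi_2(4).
Character table of Z/7Z (irreps indexed chi_0,...,chi_6 with chi_k(m) = zeta_7^(k*m), zeta_7 = exp(2*pi*i/7)):
  irrep \ class  {0} (size 1)  {1} (size 1)    {2} (size 1)    {3} (size 1)    {4} (size 1)    {5} (size 1)    {6} (size 1)  
  chi_0          1             1               1               1               1               1               1             
  chi_1          1             exp(2*I*pi/7)   exp(4*I*pi/7)   exp(6*I*pi/7)   exp(-6*I*pi/7)  exp(-4*I*pi/7)  exp(-2*I*pi/7)
  chi_2          1             exp(4*I*pi/7)   exp(-6*I*pi/7)  exp(-2*I*pi/7)  exp(2*I*pi/7)   exp(6*I*pi/7)   exp(-4*I*pi/7)
  chi_3          1             exp(6*I*pi/7)   exp(-2*I*pi/7)  exp(4*I*pi/7)   exp(-4*I*pi/7)  exp(2*I*pi/7)   exp(-6*I*pi/7)
  chi_4          1             exp(-6*I*pi/7)  exp(2*I*pi/7)   exp(-4*I*pi/7)  exp(4*I*pi/7)   exp(-2*I*pi/7)  exp(6*I*pi/7) 
  chi_5          1             exp(-4*I*pi/7)  exp(6*I*pi/7)   exp(2*I*pi/7)   exp(-2*I*pi/7)  exp(-6*I*pi/7)  exp(4*I*pi/7) 
  chi_6          1             exp(-2*I*pi/7)  exp(-4*I*pi/7)  exp(-6*I*pi/7)  exp(6*I*pi/7)   exp(4*I*pi/7)   exp(2*I*pi/7) 

Spot check: chi_2(4) = zeta_7^(2*4) = zeta_7^8 = exp(2*I*pi/7).

Reasoning: Z/7Z is abelian, so all 7 irreducible complex representations are 1-dimensional. They are given by chi_k(m) = zeta_7^(k*m) for k = 0,...,6. Row orthogonality: sum_m chi_k(m) conj(chi_l(m)) = 7 * [k = l].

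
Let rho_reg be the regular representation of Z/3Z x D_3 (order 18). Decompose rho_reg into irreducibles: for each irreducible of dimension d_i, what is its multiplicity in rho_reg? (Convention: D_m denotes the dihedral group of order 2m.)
Each irreducible V_i of dimension d_i appears with multiplicity d_i, i.e. rho_reg = (direct sum over all irreducibles V_i) d_i V_i. The irreducible dimensions for Z/3Z x D_3 are 1, 1, 1, 1, 1, 1, 2, 2, 2: 6 irreducibles of dimension 1, each with multiplicity 1; 3 irreducibles of dimension 2, each with multiplicity 2. Total dimension 6*1*1 + 3*2*2 = 18 = |G|.

Reasoning: General theorem: in the regular representation of a finite group G, each irreducible appears with multiplicity equal to its dimension. Check: dim(rho_reg) = sum d_i^2 = 1 + 1 + 1 + 1 + 1 + 1 + 4 + 4 + 4 = 18 = |G|.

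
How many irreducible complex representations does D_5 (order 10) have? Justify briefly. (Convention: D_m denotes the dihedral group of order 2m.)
4

Derivation: The number of irreducible complex representations of a finite group equals its number of conjugacy classes. D_5 has 4 conjugacy classes ((n+3)/2 for n odd), so D_5 (order 10) has exactly 4 irreducible complex representations.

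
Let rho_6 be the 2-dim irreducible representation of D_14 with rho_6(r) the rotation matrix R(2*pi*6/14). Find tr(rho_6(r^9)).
chi_{rho_6}(r^9) = 2*cos(2*pi*6*9/14) = 2*cos(2*pi/7)

Argument: rho_6(r^9) is rotation by angle 2*pi*6*9/14, whose trace is 2*cos(2*pi*6*9/14) = 2*cos(2*pi/7).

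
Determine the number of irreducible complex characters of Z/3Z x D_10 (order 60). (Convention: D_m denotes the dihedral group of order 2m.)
24

Explanation: The number of irreducible complex representations of a finite group equals its number of conjugacy classes. For a direct product, #classes(G x H) = #classes(G) * #classes(H). Z/3Z has 3 classes (abelian), D_10 has 8 classes, so 3 * 8 = 24, so Z/3Z x D_10 (order 60) has exactly 24 irreducible complex representations.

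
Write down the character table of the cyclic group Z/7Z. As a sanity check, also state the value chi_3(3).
Character table of Z/7Z (irreps indexed chi_0,...,chi_6 with chi_k(m) = zeta_7^(k*m), zeta_7 = exp(2*pi*i/7)):
  irrep \ class  {0} (size 1)  {1} (size 1)    {2} (size 1)    {3} (size 1)    {4} (size 1)    {5} (size 1)    {6} (size 1)  
  chi_0          1             1               1               1               1               1               1             
  chi_1          1             exp(2*I*pi/7)   exp(4*I*pi/7)   exp(6*I*pi/7)   exp(-6*I*pi/7)  exp(-4*I*pi/7)  exp(-2*I*pi/7)
  chi_2          1             exp(4*I*pi/7)   exp(-6*I*pi/7)  exp(-2*I*pi/7)  exp(2*I*pi/7)   exp(6*I*pi/7)   exp(-4*I*pi/7)
  chi_3          1             exp(6*I*pi/7)   exp(-2*I*pi/7)  exp(4*I*pi/7)   exp(-4*I*pi/7)  exp(2*I*pi/7)   exp(-6*I*pi/7)
  chi_4          1             exp(-6*I*pi/7)  exp(2*I*pi/7)   exp(-4*I*pi/7)  exp(4*I*pi/7)   exp(-2*I*pi/7)  exp(6*I*pi/7) 
  chi_5          1             exp(-4*I*pi/7)  exp(6*I*pi/7)   exp(2*I*pi/7)   exp(-2*I*pi/7)  exp(-6*I*pi/7)  exp(4*I*pi/7) 
  chi_6          1             exp(-2*I*pi/7)  exp(-4*I*pi/7)  exp(-6*I*pi/7)  exp(6*I*pi/7)   exp(4*I*pi/7)   exp(2*I*pi/7) 

Spot check: chi_3(3) = zeta_7^(3*3) = zeta_7^9 = exp(4*I*pi/7).

Reasoning: Z/7Z is abelian, so all 7 irreducible complex representations are 1-dimensional. They are given by chi_k(m) = zeta_7^(k*m) for k = 0,...,6. Row orthogonality: sum_m chi_k(m) conj(chi_l(m)) = 7 * [k = l].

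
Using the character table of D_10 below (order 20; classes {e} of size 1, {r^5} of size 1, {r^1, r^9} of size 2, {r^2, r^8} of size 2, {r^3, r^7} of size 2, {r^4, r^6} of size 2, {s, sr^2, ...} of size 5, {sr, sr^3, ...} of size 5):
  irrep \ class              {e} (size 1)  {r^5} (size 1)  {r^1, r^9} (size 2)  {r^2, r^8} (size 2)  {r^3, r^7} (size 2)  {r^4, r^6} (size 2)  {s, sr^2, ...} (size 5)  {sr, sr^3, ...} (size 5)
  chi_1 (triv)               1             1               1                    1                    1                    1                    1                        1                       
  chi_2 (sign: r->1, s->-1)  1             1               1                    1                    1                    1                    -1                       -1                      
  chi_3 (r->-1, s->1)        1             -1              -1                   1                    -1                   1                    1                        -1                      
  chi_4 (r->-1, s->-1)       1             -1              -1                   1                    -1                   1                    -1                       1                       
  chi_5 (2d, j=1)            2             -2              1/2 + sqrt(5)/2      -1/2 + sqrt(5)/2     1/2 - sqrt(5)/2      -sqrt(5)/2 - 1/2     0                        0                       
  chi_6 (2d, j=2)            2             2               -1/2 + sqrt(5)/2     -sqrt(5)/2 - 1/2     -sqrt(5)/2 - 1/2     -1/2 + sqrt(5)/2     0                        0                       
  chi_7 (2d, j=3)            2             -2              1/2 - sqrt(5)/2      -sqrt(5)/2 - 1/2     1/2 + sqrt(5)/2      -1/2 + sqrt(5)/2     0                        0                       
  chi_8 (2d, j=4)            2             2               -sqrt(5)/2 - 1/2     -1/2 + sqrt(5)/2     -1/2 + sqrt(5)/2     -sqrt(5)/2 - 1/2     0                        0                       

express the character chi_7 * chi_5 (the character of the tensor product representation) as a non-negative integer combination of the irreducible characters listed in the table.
chi_7 tensor chi_5 = chi_6 + chi_8 (all other irreducibles have multiplicity 0).

The character of a tensor product is the pointwise product (chi_7 * chi_5)(C) = chi_7(C) * chi_5(C):
  {e}: (2)*(2), {r^5}: (-2)*(-2), {r^1, r^9}: (1/2 - sqrt(5)/2)*(1/2 + sqrt(5)/2), {r^2, r^8}: (-sqrt(5)/2 - 1/2)*(-1/2 + sqrt(5)/2), {r^3, r^7}: (1/2 + sqrt(5)/2)*(1/2 - sqrt(5)/2), {r^4, r^6}: (-1/2 + sqrt(5)/2)*(-sqrt(5)/2 - 1/2), {s, sr^2, ...}: (0)*(0), {sr, sr^3, ...}: (0)*(0)
so (chi_7 * chi_5) takes values
  {e} -> 4, {r^5} -> 4, {r^1, r^9} -> -1, {r^2, r^8} -> -1, {r^3, r^7} -> -1, {r^4, r^6} -> -1, {s, sr^2, ...} -> 0, {sr, sr^3, ...} -> 0.
Now take the inner product of this character with each irreducible chi from the table, <chi_7*chi_5, chi> = (1/20) sum_C |C| (chi_7*chi_5)(C) conj(chi(C)):
  <chi_7*chi_5, chi_1> = (1/20)[1*(4)*conj(1) + 1*(4)*conj(1) + 2*(-1)*conj(1) + 2*(-1)*conj(1) + 2*(-1)*conj(1) + 2*(-1)*conj(1) + 5*(0)*conj(1) + 5*(0)*conj(1)]
      = (1/20)[(4) + (4) + (-2) + (-2) + (-2) + (-2) + (0) + (0)] = 0/20 = 0
  <chi_7*chi_5, chi_2> = (1/20)[1*(4)*conj(1) + 1*(4)*conj(1) + 2*(-1)*conj(1) + 2*(-1)*conj(1) + 2*(-1)*conj(1) + 2*(-1)*conj(1) + 5*(0)*conj(-1) + 5*(0)*conj(-1)]
      = (1/20)[(4) + (4) + (-2) + (-2) + (-2) + (-2) + (0) + (0)] = 0/20 = 0
  <chi_7*chi_5, chi_3> = (1/20)[1*(4)*conj(1) + 1*(4)*conj(-1) + 2*(-1)*conj(-1) + 2*(-1)*conj(1) + 2*(-1)*conj(-1) + 2*(-1)*conj(1) + 5*(0)*conj(1) + 5*(0)*conj(-1)]
      = (1/20)[(4) + (-4) + (2) + (-2) + (2) + (-2) + (0) + (0)] = 0/20 = 0
  <chi_7*chi_5, chi_4> = (1/20)[1*(4)*conj(1) + 1*(4)*conj(-1) + 2*(-1)*conj(-1) + 2*(-1)*conj(1) + 2*(-1)*conj(-1) + 2*(-1)*conj(1) + 5*(0)*conj(-1) + 5*(0)*conj(1)]
      = (1/20)[(4) + (-4) + (2) + (-2) + (2) + (-2) + (0) + (0)] = 0/20 = 0
  <chi_7*chi_5, chi_5> = (1/20)[1*(4)*conj(2) + 1*(4)*conj(-2) + 2*(-1)*conj(1/2 + sqrt(5)/2) + 2*(-1)*conj(-1/2 + sqrt(5)/2) + 2*(-1)*conj(1/2 - sqrt(5)/2) + 2*(-1)*conj(-sqrt(5)/2 - 1/2) + 5*(0)*conj(0) + 5*(0)*conj(0)]
      = (1/20)[(8) + (-8) + (-sqrt(5) - 1) + (1 - sqrt(5)) + (-1 + sqrt(5)) + (1 + sqrt(5)) + (0) + (0)] = 0/20 = 0
  <chi_7*chi_5, chi_6> = (1/20)[1*(4)*conj(2) + 1*(4)*conj(2) + 2*(-1)*conj(-1/2 + sqrt(5)/2) + 2*(-1)*conj(-sqrt(5)/2 - 1/2) + 2*(-1)*conj(-sqrt(5)/2 - 1/2) + 2*(-1)*conj(-1/2 + sqrt(5)/2) + 5*(0)*conj(0) + 5*(0)*conj(0)]
      = (1/20)[(8) + (8) + (1 - sqrt(5)) + (1 + sqrt(5)) + (1 + sqrt(5)) + (1 - sqrt(5)) + (0) + (0)] = 20/20 = 1
  <chi_7*chi_5, chi_7> = (1/20)[1*(4)*conj(2) + 1*(4)*conj(-2) + 2*(-1)*conj(1/2 - sqrt(5)/2) + 2*(-1)*conj(-sqrt(5)/2 - 1/2) + 2*(-1)*conj(1/2 + sqrt(5)/2) + 2*(-1)*conj(-1/2 + sqrt(5)/2) + 5*(0)*conj(0) + 5*(0)*conj(0)]
      = (1/20)[(8) + (-8) + (-1 + sqrt(5)) + (1 + sqrt(5)) + (-sqrt(5) - 1) + (1 - sqrt(5)) + (0) + (0)] = 0/20 = 0
  <chi_7*chi_5, chi_8> = (1/20)[1*(4)*conj(2) + 1*(4)*conj(2) + 2*(-1)*conj(-sqrt(5)/2 - 1/2) + 2*(-1)*conj(-1/2 + sqrt(5)/2) + 2*(-1)*conj(-1/2 + sqrt(5)/2) + 2*(-1)*conj(-sqrt(5)/2 - 1/2) + 5*(0)*conj(0) + 5*(0)*conj(0)]
      = (1/20)[(8) + (8) + (1 + sqrt(5)) + (1 - sqrt(5)) + (1 - sqrt(5)) + (1 + sqrt(5)) + (0) + (0)] = 20/20 = 1
Hence the multiplicities are chi_6: 1, chi_8: 1. Dimension check: dim(chi_7)*dim(chi_5) = 2*2 = 4 and sum (mult * dim) = 1*2 + 1*2 = 4.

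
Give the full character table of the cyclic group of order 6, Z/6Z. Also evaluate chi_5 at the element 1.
Character table of Z/6Z (irreps indexed chi_0,...,chi_5 with chi_k(m) = zeta_6^(k*m), zeta_6 = exp(2*pi*i/6)):
  irrep \ class  {0} (size 1)  {1} (size 1)    {2} (size 1)    {3} (size 1)  {4} (size 1)    {5} (size 1)  
  chi_0          1             1               1               1             1               1             
  chi_1          1             exp(I*pi/3)     exp(2*I*pi/3)   -1            exp(-2*I*pi/3)  exp(-I*pi/3)  
  chi_2          1             exp(2*I*pi/3)   exp(-2*I*pi/3)  1             exp(2*I*pi/3)   exp(-2*I*pi/3)
  chi_3          1             -1              1               -1            1               -1            
  chi_4          1             exp(-2*I*pi/3)  exp(2*I*pi/3)   1             exp(-2*I*pi/3)  exp(2*I*pi/3) 
  chi_5          1             exp(-I*pi/3)    exp(-2*I*pi/3)  -1            exp(2*I*pi/3)   exp(I*pi/3)   

Spot check: chi_5(1) = zeta_6^(5*1) = zeta_6^5 = exp(-I*pi/3).

Derivation: Z/6Z is abelian, so all 6 irreducible complex representations are 1-dimensional. They are given by chi_k(m) = zeta_6^(k*m) for k = 0,...,5. Row orthogonality: sum_m chi_k(m) conj(chi_l(m)) = 6 * [k = l].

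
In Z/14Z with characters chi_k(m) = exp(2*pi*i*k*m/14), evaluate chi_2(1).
chi_2(1) = zeta_14^2 = exp(2*I*pi/7)

Working: chi_2(1) = zeta_14^(2*1) = zeta_14^2. Since zeta_14^14 = 1, this equals zeta_14^2 = exp(2*pi*i*2/14) = exp(2*I*pi/7).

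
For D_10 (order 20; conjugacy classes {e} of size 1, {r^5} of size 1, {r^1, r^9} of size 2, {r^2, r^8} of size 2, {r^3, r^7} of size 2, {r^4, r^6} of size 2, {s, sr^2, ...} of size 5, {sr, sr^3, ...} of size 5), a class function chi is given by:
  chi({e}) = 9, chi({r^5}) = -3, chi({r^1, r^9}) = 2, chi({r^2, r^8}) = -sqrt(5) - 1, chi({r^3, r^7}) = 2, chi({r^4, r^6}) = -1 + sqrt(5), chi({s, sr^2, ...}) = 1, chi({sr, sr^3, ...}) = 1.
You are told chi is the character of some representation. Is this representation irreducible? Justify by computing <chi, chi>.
Not irreducible (reducible): <chi, chi> = 7 > 1.

Proof sketch: <chi, chi> = (1/|G|) sum_C |C| * |chi(C)|^2 = (1/20)[1*|9|^2 + 1*|-3|^2 + 2*|2|^2 + 2*|-sqrt(5) - 1|^2 + 2*|2|^2 + 2*|-1 + sqrt(5)|^2 + 5*|1|^2 + 5*|1|^2]
  = (1/20)[(81) + (9) + (8) + (4*sqrt(5) + 12) + (8) + (12 - 4*sqrt(5)) + (5) + (5)] = 140/20 = 7.
A character is irreducible iff <chi, chi> = 1, so this representation is reducible.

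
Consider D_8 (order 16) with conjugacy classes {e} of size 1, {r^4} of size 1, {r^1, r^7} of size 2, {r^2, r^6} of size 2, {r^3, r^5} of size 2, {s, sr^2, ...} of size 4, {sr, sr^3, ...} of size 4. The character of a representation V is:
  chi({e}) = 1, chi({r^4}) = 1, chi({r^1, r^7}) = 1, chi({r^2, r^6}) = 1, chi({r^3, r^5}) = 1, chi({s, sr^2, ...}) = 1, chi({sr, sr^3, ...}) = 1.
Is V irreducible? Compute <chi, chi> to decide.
Irreducible: <chi, chi> = 1.

Justification: <chi, chi> = (1/|G|) sum_C |C| * |chi(C)|^2 = (1/16)[1*|1|^2 + 1*|1|^2 + 2*|1|^2 + 2*|1|^2 + 2*|1|^2 + 4*|1|^2 + 4*|1|^2]
  = (1/16)[(1) + (1) + (2) + (2) + (2) + (4) + (4)] = 16/16 = 1.
A character is irreducible iff <chi, chi> = 1, so this representation is irreducible.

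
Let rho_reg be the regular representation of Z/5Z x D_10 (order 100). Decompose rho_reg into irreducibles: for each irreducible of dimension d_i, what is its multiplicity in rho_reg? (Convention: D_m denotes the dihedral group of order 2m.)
Each irreducible V_i of dimension d_i appears with multiplicity d_i, i.e. rho_reg = (direct sum over all irreducibles V_i) d_i V_i. The irreducible dimensions for Z/5Z x D_10 are 1, 1, 1, 1, 1, 1, 1, 1, 1, 1, 1, 1, 1, 1, 1, 1, 1, 1, 1, 1, 2, 2, 2, 2, 2, 2, 2, 2, 2, 2, 2, 2, 2, 2, 2, 2, 2, 2, 2, 2: 20 irreducibles of dimension 1, each with multiplicity 1; 20 irreducibles of dimension 2, each with multiplicity 2. Total dimension 20*1*1 + 20*2*2 = 100 = |G|.

Reasoning: General theorem: in the regular representation of a finite group G, each irreducible appears with multiplicity equal to its dimension. Check: dim(rho_reg) = sum d_i^2 = 1 + 1 + 1 + 1 + 1 + 1 + 1 + 1 + 1 + 1 + 1 + 1 + 1 + 1 + 1 + 1 + 1 + 1 + 1 + 1 + 4 + 4 + 4 + 4 + 4 + 4 + 4 + 4 + 4 + 4 + 4 + 4 + 4 + 4 + 4 + 4 + 4 + 4 + 4 + 4 = 100 = |G|.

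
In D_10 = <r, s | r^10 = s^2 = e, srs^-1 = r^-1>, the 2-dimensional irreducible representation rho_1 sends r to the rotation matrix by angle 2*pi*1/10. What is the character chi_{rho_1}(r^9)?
chi_{rho_1}(r^9) = 2*cos(2*pi*1*9/10) = 1/2 + sqrt(5)/2

Derivation: rho_1(r^9) is rotation by angle 2*pi*1*9/10, whose trace is 2*cos(2*pi*1*9/10) = 1/2 + sqrt(5)/2.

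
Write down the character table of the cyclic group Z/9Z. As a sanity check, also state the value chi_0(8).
Character table of Z/9Z (irreps indexed chi_0,...,chi_8 with chi_k(m) = zeta_9^(k*m), zeta_9 = exp(2*pi*i/9)):
  irrep \ class  {0} (size 1)  {1} (size 1)    {2} (size 1)    {3} (size 1)    {4} (size 1)    {5} (size 1)    {6} (size 1)    {7} (size 1)    {8} (size 1)  
  chi_0          1             1               1               1               1               1               1               1               1             
  chi_1          1             exp(2*I*pi/9)   exp(4*I*pi/9)   exp(2*I*pi/3)   exp(8*I*pi/9)   exp(-8*I*pi/9)  exp(-2*I*pi/3)  exp(-4*I*pi/9)  exp(-2*I*pi/9)
  chi_2          1             exp(4*I*pi/9)   exp(8*I*pi/9)   exp(-2*I*pi/3)  exp(-2*I*pi/9)  exp(2*I*pi/9)   exp(2*I*pi/3)   exp(-8*I*pi/9)  exp(-4*I*pi/9)
  chi_3          1             exp(2*I*pi/3)   exp(-2*I*pi/3)  1               exp(2*I*pi/3)   exp(-2*I*pi/3)  1               exp(2*I*pi/3)   exp(-2*I*pi/3)
  chi_4          1             exp(8*I*pi/9)   exp(-2*I*pi/9)  exp(2*I*pi/3)   exp(-4*I*pi/9)  exp(4*I*pi/9)   exp(-2*I*pi/3)  exp(2*I*pi/9)   exp(-8*I*pi/9)
  chi_5          1             exp(-8*I*pi/9)  exp(2*I*pi/9)   exp(-2*I*pi/3)  exp(4*I*pi/9)   exp(-4*I*pi/9)  exp(2*I*pi/3)   exp(-2*I*pi/9)  exp(8*I*pi/9) 
  chi_6          1             exp(-2*I*pi/3)  exp(2*I*pi/3)   1               exp(-2*I*pi/3)  exp(2*I*pi/3)   1               exp(-2*I*pi/3)  exp(2*I*pi/3) 
  chi_7          1             exp(-4*I*pi/9)  exp(-8*I*pi/9)  exp(2*I*pi/3)   exp(2*I*pi/9)   exp(-2*I*pi/9)  exp(-2*I*pi/3)  exp(8*I*pi/9)   exp(4*I*pi/9) 
  chi_8          1             exp(-2*I*pi/9)  exp(-4*I*pi/9)  exp(-2*I*pi/3)  exp(-8*I*pi/9)  exp(8*I*pi/9)   exp(2*I*pi/3)   exp(4*I*pi/9)   exp(2*I*pi/9) 

Spot check: chi_0(8) = zeta_9^(0*8) = zeta_9^0 = 1.

Derivation: Z/9Z is abelian, so all 9 irreducible complex representations are 1-dimensional. They are given by chi_k(m) = zeta_9^(k*m) for k = 0,...,8. Row orthogonality: sum_m chi_k(m) conj(chi_l(m)) = 9 * [k = l].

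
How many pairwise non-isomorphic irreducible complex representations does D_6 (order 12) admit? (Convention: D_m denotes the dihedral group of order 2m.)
6

The number of irreducible complex representations of a finite group equals its number of conjugacy classes. D_6 has 6 conjugacy classes (n/2 + 3 for n even), so D_6 (order 12) has exactly 6 irreducible complex representations.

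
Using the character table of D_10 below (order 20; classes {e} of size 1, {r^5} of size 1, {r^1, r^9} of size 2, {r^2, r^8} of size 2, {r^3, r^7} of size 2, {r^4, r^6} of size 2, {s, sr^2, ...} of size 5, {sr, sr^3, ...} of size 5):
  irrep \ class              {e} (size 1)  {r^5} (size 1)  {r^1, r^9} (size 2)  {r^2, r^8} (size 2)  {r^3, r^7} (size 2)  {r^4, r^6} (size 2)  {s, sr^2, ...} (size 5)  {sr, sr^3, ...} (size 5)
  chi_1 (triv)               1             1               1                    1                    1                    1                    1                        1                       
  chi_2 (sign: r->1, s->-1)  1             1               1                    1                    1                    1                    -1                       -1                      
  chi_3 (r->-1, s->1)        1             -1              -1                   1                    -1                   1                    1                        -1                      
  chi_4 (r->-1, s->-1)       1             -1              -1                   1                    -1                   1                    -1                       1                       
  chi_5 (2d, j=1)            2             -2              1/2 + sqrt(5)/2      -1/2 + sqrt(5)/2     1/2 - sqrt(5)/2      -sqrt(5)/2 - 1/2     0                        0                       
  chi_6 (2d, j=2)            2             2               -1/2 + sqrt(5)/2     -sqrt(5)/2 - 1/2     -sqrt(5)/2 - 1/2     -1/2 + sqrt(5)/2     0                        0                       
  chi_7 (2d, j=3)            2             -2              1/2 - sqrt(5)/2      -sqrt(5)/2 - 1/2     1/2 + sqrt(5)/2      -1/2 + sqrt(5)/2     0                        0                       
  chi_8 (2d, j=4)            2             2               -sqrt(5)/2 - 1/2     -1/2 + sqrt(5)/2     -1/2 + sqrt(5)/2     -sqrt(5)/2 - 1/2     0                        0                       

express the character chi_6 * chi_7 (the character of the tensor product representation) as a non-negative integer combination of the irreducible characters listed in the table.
chi_6 tensor chi_7 = chi_3 + chi_4 + chi_5 (all other irreducibles have multiplicity 0).

The character of a tensor product is the pointwise product (chi_6 * chi_7)(C) = chi_6(C) * chi_7(C):
  {e}: (2)*(2), {r^5}: (2)*(-2), {r^1, r^9}: (-1/2 + sqrt(5)/2)*(1/2 - sqrt(5)/2), {r^2, r^8}: (-sqrt(5)/2 - 1/2)*(-sqrt(5)/2 - 1/2), {r^3, r^7}: (-sqrt(5)/2 - 1/2)*(1/2 + sqrt(5)/2), {r^4, r^6}: (-1/2 + sqrt(5)/2)*(-1/2 + sqrt(5)/2), {s, sr^2, ...}: (0)*(0), {sr, sr^3, ...}: (0)*(0)
so (chi_6 * chi_7) takes values
  {e} -> 4, {r^5} -> -4, {r^1, r^9} -> -3/2 + sqrt(5)/2, {r^2, r^8} -> sqrt(5)/2 + 3/2, {r^3, r^7} -> -3/2 - sqrt(5)/2, {r^4, r^6} -> 3/2 - sqrt(5)/2, {s, sr^2, ...} -> 0, {sr, sr^3, ...} -> 0.
Now take the inner product of this character with each irreducible chi from the table, <chi_6*chi_7, chi> = (1/20) sum_C |C| (chi_6*chi_7)(C) conj(chi(C)):
  <chi_6*chi_7, chi_1> = (1/20)[1*(4)*conj(1) + 1*(-4)*conj(1) + 2*(-3/2 + sqrt(5)/2)*conj(1) + 2*(sqrt(5)/2 + 3/2)*conj(1) + 2*(-3/2 - sqrt(5)/2)*conj(1) + 2*(3/2 - sqrt(5)/2)*conj(1) + 5*(0)*conj(1) + 5*(0)*conj(1)]
      = (1/20)[(4) + (-4) + (-3 + sqrt(5)) + (sqrt(5) + 3) + (-3 - sqrt(5)) + (3 - sqrt(5)) + (0) + (0)] = 0/20 = 0
  <chi_6*chi_7, chi_2> = (1/20)[1*(4)*conj(1) + 1*(-4)*conj(1) + 2*(-3/2 + sqrt(5)/2)*conj(1) + 2*(sqrt(5)/2 + 3/2)*conj(1) + 2*(-3/2 - sqrt(5)/2)*conj(1) + 2*(3/2 - sqrt(5)/2)*conj(1) + 5*(0)*conj(-1) + 5*(0)*conj(-1)]
      = (1/20)[(4) + (-4) + (-3 + sqrt(5)) + (sqrt(5) + 3) + (-3 - sqrt(5)) + (3 - sqrt(5)) + (0) + (0)] = 0/20 = 0
  <chi_6*chi_7, chi_3> = (1/20)[1*(4)*conj(1) + 1*(-4)*conj(-1) + 2*(-3/2 + sqrt(5)/2)*conj(-1) + 2*(sqrt(5)/2 + 3/2)*conj(1) + 2*(-3/2 - sqrt(5)/2)*conj(-1) + 2*(3/2 - sqrt(5)/2)*conj(1) + 5*(0)*conj(1) + 5*(0)*conj(-1)]
      = (1/20)[(4) + (4) + (3 - sqrt(5)) + (sqrt(5) + 3) + (sqrt(5) + 3) + (3 - sqrt(5)) + (0) + (0)] = 20/20 = 1
  <chi_6*chi_7, chi_4> = (1/20)[1*(4)*conj(1) + 1*(-4)*conj(-1) + 2*(-3/2 + sqrt(5)/2)*conj(-1) + 2*(sqrt(5)/2 + 3/2)*conj(1) + 2*(-3/2 - sqrt(5)/2)*conj(-1) + 2*(3/2 - sqrt(5)/2)*conj(1) + 5*(0)*conj(-1) + 5*(0)*conj(1)]
      = (1/20)[(4) + (4) + (3 - sqrt(5)) + (sqrt(5) + 3) + (sqrt(5) + 3) + (3 - sqrt(5)) + (0) + (0)] = 20/20 = 1
  <chi_6*chi_7, chi_5> = (1/20)[1*(4)*conj(2) + 1*(-4)*conj(-2) + 2*(-3/2 + sqrt(5)/2)*conj(1/2 + sqrt(5)/2) + 2*(sqrt(5)/2 + 3/2)*conj(-1/2 + sqrt(5)/2) + 2*(-3/2 - sqrt(5)/2)*conj(1/2 - sqrt(5)/2) + 2*(3/2 - sqrt(5)/2)*conj(-sqrt(5)/2 - 1/2) + 5*(0)*conj(0) + 5*(0)*conj(0)]
      = (1/20)[(8) + (8) + (1 - sqrt(5)) + (1 + sqrt(5)) + (1 + sqrt(5)) + (1 - sqrt(5)) + (0) + (0)] = 20/20 = 1
  <chi_6*chi_7, chi_6> = (1/20)[1*(4)*conj(2) + 1*(-4)*conj(2) + 2*(-3/2 + sqrt(5)/2)*conj(-1/2 + sqrt(5)/2) + 2*(sqrt(5)/2 + 3/2)*conj(-sqrt(5)/2 - 1/2) + 2*(-3/2 - sqrt(5)/2)*conj(-sqrt(5)/2 - 1/2) + 2*(3/2 - sqrt(5)/2)*conj(-1/2 + sqrt(5)/2) + 5*(0)*conj(0) + 5*(0)*conj(0)]
      = (1/20)[(8) + (-8) + (4 - 2*sqrt(5)) + (-2*sqrt(5) - 4) + (4 + 2*sqrt(5)) + (-4 + 2*sqrt(5)) + (0) + (0)] = 0/20 = 0
  <chi_6*chi_7, chi_7> = (1/20)[1*(4)*conj(2) + 1*(-4)*conj(-2) + 2*(-3/2 + sqrt(5)/2)*conj(1/2 - sqrt(5)/2) + 2*(sqrt(5)/2 + 3/2)*conj(-sqrt(5)/2 - 1/2) + 2*(-3/2 - sqrt(5)/2)*conj(1/2 + sqrt(5)/2) + 2*(3/2 - sqrt(5)/2)*conj(-1/2 + sqrt(5)/2) + 5*(0)*conj(0) + 5*(0)*conj(0)]
      = (1/20)[(8) + (8) + (-4 + 2*sqrt(5)) + (-2*sqrt(5) - 4) + (-2*sqrt(5) - 4) + (-4 + 2*sqrt(5)) + (0) + (0)] = 0/20 = 0
  <chi_6*chi_7, chi_8> = (1/20)[1*(4)*conj(2) + 1*(-4)*conj(2) + 2*(-3/2 + sqrt(5)/2)*conj(-sqrt(5)/2 - 1/2) + 2*(sqrt(5)/2 + 3/2)*conj(-1/2 + sqrt(5)/2) + 2*(-3/2 - sqrt(5)/2)*conj(-1/2 + sqrt(5)/2) + 2*(3/2 - sqrt(5)/2)*conj(-sqrt(5)/2 - 1/2) + 5*(0)*conj(0) + 5*(0)*conj(0)]
      = (1/20)[(8) + (-8) + (-1 + sqrt(5)) + (1 + sqrt(5)) + (-sqrt(5) - 1) + (1 - sqrt(5)) + (0) + (0)] = 0/20 = 0
Hence the multiplicities are chi_3: 1, chi_4: 1, chi_5: 1. Dimension check: dim(chi_6)*dim(chi_7) = 2*2 = 4 and sum (mult * dim) = 1*1 + 1*1 + 1*2 = 4.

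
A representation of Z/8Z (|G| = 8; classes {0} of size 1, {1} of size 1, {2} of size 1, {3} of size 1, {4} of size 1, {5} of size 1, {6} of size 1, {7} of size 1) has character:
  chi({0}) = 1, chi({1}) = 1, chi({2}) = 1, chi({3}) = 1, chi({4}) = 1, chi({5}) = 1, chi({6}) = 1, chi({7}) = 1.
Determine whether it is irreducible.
Irreducible: <chi, chi> = 1.

Working: <chi, chi> = (1/|G|) sum_C |C| * |chi(C)|^2 = (1/8)[1*|1|^2 + 1*|1|^2 + 1*|1|^2 + 1*|1|^2 + 1*|1|^2 + 1*|1|^2 + 1*|1|^2 + 1*|1|^2]
  = (1/8)[(1) + (1) + (1) + (1) + (1) + (1) + (1) + (1)] = 8/8 = 1.
(Exp terms are combined using exp(i*s)*conj(exp(i*t)) = exp(i*(s-t)), and sums of them are collapsed using the identity that for every m > 1 the m distinct m-th roots of unity sum to 0, e.g. 1 + exp(2*I*pi/3) + exp(-2*I*pi/3) = 0.)
A character is irreducible iff <chi, chi> = 1, so this representation is irreducible.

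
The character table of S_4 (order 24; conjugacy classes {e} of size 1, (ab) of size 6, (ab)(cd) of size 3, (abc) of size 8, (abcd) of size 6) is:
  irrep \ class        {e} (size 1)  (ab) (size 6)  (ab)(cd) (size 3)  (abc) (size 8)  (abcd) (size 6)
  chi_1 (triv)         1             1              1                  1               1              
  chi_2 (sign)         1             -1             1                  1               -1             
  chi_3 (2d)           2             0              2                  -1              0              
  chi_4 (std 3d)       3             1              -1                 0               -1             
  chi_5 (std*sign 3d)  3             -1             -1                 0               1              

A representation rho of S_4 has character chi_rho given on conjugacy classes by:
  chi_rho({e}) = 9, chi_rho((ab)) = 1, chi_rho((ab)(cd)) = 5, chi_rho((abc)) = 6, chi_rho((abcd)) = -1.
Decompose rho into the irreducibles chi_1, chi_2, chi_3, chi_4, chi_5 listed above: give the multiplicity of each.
Multiplicities: chi_1: 3, chi_2: 3, chi_3: 0, chi_4: 1, chi_5: 0.

Justification: Use <chi_rho, chi> = (1/|G|) sum_C |C| * chi_rho(C) * conj(chi(C)) with |G| = 24 for each irreducible chi in the table:
  <chi_rho, chi_1> = (1/24)[1*(9)*conj(1) + 6*(1)*conj(1) + 3*(5)*conj(1) + 8*(6)*conj(1) + 6*(-1)*conj(1)]
      = (1/24)[(9) + (6) + (15) + (48) + (-6)] = 72/24 = 3
  <chi_rho, chi_2> = (1/24)[1*(9)*conj(1) + 6*(1)*conj(-1) + 3*(5)*conj(1) + 8*(6)*conj(1) + 6*(-1)*conj(-1)]
      = (1/24)[(9) + (-6) + (15) + (48) + (6)] = 72/24 = 3
  <chi_rho, chi_3> = (1/24)[1*(9)*conj(2) + 6*(1)*conj(0) + 3*(5)*conj(2) + 8*(6)*conj(-1) + 6*(-1)*conj(0)]
      = (1/24)[(18) + (0) + (30) + (-48) + (0)] = 0/24 = 0
  <chi_rho, chi_4> = (1/24)[1*(9)*conj(3) + 6*(1)*conj(1) + 3*(5)*conj(-1) + 8*(6)*conj(0) + 6*(-1)*conj(-1)]
      = (1/24)[(27) + (6) + (-15) + (0) + (6)] = 24/24 = 1
  <chi_rho, chi_5> = (1/24)[1*(9)*conj(3) + 6*(1)*conj(-1) + 3*(5)*conj(-1) + 8*(6)*conj(0) + 6*(-1)*conj(1)]
      = (1/24)[(27) + (-6) + (-15) + (0) + (-6)] = 0/24 = 0
Dimension check: dim(rho) = sum (mult * dim) = 3*1 + 3*1 + 0*2 + 1*3 + 0*3 = 9 = chi_rho(e) = 9.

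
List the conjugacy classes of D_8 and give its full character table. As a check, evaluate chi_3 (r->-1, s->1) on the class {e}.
Conjugacy classes: {e} of size 1, {r^4} of size 1, {r^1, r^7} of size 2, {r^2, r^6} of size 2, {r^3, r^5} of size 2, {s, sr^2, ...} of size 4, {sr, sr^3, ...} of size 4.
Character table:
  irrep \ class              {e} (size 1)  {r^4} (size 1)  {r^1, r^7} (size 2)  {r^2, r^6} (size 2)  {r^3, r^5} (size 2)  {s, sr^2, ...} (size 4)  {sr, sr^3, ...} (size 4)
  chi_1 (triv)               1             1               1                    1                    1                    1                        1                       
  chi_2 (sign: r->1, s->-1)  1             1               1                    1                    1                    -1                       -1                      
  chi_3 (r->-1, s->1)        1             1               -1                   1                    -1                   1                        -1                      
  chi_4 (r->-1, s->-1)       1             1               -1                   1                    -1                   -1                       1                       
  chi_5 (2d, j=1)            2             -2              sqrt(2)              0                    -sqrt(2)             0                        0                       
  chi_6 (2d, j=2)            2             2               0                    -2                   0                    0                        0                       
  chi_7 (2d, j=3)            2             -2              -sqrt(2)             0                    sqrt(2)              0                        0                       

Spot check: chi_3 (r->-1, s->1) on {e} = 1.

Details: D_8 has order 2*8 = 16 with 7 conjugacy classes, hence 7 irreducibles. Sum of squared dims 1 + 1 + 1 + 1 + 4 + 4 + 4 = 16 = |G|. Linear characters come from the abelianisation; the 2-dimensional irreps have character r^k -> 2*cos(2*pi*j*k/8), reflections -> 0.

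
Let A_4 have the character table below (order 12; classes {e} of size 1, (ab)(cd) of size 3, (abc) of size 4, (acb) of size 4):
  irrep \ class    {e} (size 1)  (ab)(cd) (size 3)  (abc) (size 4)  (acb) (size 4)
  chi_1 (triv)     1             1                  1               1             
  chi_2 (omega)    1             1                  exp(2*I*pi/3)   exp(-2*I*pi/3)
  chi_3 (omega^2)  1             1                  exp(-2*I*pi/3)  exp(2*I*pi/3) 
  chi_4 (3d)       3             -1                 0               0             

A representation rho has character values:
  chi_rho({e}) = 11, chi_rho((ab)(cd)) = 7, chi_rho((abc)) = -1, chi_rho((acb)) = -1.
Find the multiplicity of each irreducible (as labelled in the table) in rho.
Multiplicities: chi_1: 2, chi_2: 3, chi_3: 3, chi_4: 1.

Working: Use <chi_rho, chi> = (1/|G|) sum_C |C| * chi_rho(C) * conj(chi(C)) with |G| = 12 for each irreducible chi in the table:
  <chi_rho, chi_1> = (1/12)[1*(11)*conj(1) + 3*(7)*conj(1) + 4*(-1)*conj(1) + 4*(-1)*conj(1)]
      = (1/12)[(11) + (21) + (-4) + (-4)] = 24/12 = 2
  <chi_rho, chi_2> = (1/12)[1*(11)*conj(1) + 3*(7)*conj(1) + 4*(-1)*conj(exp(2*I*pi/3)) + 4*(-1)*conj(exp(-2*I*pi/3))]
      = (1/12)[(11) + (21) + (12 + 8*exp(-2*I*pi/3) + 12*exp(2*I*pi/3)) + (12 + 12*exp(-2*I*pi/3) + 8*exp(2*I*pi/3))] = 36/12 = 3
  <chi_rho, chi_3> = (1/12)[1*(11)*conj(1) + 3*(7)*conj(1) + 4*(-1)*conj(exp(-2*I*pi/3)) + 4*(-1)*conj(exp(2*I*pi/3))]
      = (1/12)[(11) + (21) + (12 + 12*exp(-2*I*pi/3) + 8*exp(2*I*pi/3)) + (12 + 8*exp(-2*I*pi/3) + 12*exp(2*I*pi/3))] = 36/12 = 3
  <chi_rho, chi_4> = (1/12)[1*(11)*conj(3) + 3*(7)*conj(-1) + 4*(-1)*conj(0) + 4*(-1)*conj(0)]
      = (1/12)[(33) + (-21) + (0) + (0)] = 12/12 = 1
(Exp terms are combined using exp(i*s)*conj(exp(i*t)) = exp(i*(s-t)), and sums of them are collapsed using the identity that for every m > 1 the m distinct m-th roots of unity sum to 0, e.g. 1 + exp(2*I*pi/3) + exp(-2*I*pi/3) = 0.)
Dimension check: dim(rho) = sum (mult * dim) = 2*1 + 3*1 + 3*1 + 1*3 = 11 = chi_rho(e) = 11.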